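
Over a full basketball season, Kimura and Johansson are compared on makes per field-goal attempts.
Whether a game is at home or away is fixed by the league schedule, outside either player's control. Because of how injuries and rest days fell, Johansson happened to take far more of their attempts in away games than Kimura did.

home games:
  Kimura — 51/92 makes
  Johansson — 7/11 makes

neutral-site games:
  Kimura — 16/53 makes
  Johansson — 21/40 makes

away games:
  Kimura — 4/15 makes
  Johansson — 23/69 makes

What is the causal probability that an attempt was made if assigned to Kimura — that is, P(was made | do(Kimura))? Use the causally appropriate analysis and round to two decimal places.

The game venue-specific comparison favours Johansson throughout, but the pooled figures favour Kimura. The question is whether to condition on game venue.
The imbalance in game venue arose from how field-goal attempts were allocated, not from anything the player did; and game venue independently affects the outcome. The pooled gap is confounded — condition on game venue.
Standardising Kimura to the population game venue mix: 0.368·51/92 + 0.332·16/53 + 0.300·4/15 = 0.384.

0.38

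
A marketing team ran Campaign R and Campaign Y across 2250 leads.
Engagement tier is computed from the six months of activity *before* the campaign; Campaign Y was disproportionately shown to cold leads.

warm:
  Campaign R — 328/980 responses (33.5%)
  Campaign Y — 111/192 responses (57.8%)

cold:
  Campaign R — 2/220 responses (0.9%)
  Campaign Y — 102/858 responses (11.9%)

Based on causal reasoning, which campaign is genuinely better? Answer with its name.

Campaign Y

The imbalance in engagement tier arose from how leads were allocated, not from anything the campaign did; and engagement tier independently affects the outcome. The pooled gap is confounded — condition on engagement tier.
Within each level — warm: 33.5% vs 57.8%; cold: 0.9% vs 11.9% — Campaign Y is higher every time.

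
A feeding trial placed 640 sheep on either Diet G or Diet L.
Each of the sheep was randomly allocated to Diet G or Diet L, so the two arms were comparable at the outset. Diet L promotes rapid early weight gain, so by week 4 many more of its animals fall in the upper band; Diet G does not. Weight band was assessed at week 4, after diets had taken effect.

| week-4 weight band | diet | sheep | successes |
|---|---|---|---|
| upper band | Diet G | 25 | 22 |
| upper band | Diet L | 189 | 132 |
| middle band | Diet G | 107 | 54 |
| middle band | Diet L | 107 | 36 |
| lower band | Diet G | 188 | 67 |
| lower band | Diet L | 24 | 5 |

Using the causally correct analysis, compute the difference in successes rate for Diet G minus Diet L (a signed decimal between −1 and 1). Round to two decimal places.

Diet G is higher inside every week-4 weight band stratum but Diet L is higher in aggregate. Whether to stratify depends on how week-4 weight band relates to the diet.
Week-4 weight band is downstream of the diet. One should not condition on a consequence of treatment, so the overall rates are the right comparison.
The causal difference is the pooled difference: 0.447 − 0.541 = -0.094.

-0.09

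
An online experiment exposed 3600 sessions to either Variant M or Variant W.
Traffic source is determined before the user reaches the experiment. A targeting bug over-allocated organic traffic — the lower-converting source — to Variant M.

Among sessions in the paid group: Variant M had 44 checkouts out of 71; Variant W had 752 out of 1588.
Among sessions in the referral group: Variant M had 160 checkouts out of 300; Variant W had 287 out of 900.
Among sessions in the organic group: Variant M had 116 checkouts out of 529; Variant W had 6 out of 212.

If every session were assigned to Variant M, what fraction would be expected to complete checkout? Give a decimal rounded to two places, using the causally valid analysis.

0.51

Within every traffic source level Variant M has the higher rate, yet pooled Variant W does — Simpson's reversal.
Here traffic source is a common cause — it drives both which variant a case falls under and the outcome. The crude comparison mixes populations; the stratum-specific rates are the causally relevant ones.
Standardising Variant M to the population traffic source mix: 0.461·44/71 + 0.333·160/300 + 0.206·116/529 = 0.509.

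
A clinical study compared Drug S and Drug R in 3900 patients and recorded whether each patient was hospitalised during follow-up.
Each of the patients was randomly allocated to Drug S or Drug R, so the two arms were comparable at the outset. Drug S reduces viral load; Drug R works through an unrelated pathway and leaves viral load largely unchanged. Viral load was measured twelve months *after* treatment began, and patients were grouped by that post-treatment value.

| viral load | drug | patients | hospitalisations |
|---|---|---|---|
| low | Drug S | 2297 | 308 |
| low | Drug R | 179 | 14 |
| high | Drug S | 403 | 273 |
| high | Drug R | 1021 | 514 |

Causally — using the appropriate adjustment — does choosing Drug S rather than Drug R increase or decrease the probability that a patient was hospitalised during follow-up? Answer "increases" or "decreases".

decreases

Viral load is recorded after the drug and is itself shifted by it — it sits on the causal path from drug to outcome. Conditioning on a mediator would strip out part of the effect we want; the pooled comparison gives the total causal effect.
Pooled: Drug S 21.5% vs Drug R 44.0%; Drug S is lower overall.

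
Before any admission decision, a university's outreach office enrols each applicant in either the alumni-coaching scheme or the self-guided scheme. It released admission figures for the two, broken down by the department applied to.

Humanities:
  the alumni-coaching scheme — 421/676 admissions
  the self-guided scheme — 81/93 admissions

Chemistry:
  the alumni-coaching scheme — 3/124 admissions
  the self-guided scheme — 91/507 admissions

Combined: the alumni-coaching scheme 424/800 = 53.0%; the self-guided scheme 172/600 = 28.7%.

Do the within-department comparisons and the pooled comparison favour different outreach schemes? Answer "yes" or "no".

yes

Within each department level (Humanities 62.3% vs 87.1%; Chemistry 2.4% vs 17.9%), the self-guided scheme has the higher rate every time. Pooled: 53.0% vs 28.7% — the alumni-coaching scheme has the higher rate overall. The two comparisons disagree.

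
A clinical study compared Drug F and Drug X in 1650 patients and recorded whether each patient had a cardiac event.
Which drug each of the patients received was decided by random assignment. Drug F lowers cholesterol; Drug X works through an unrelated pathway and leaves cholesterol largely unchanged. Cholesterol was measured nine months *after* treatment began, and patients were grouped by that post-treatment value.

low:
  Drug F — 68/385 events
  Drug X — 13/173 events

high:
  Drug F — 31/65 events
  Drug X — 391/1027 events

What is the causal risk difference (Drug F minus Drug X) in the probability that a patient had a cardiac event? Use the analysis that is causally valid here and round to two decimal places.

-0.12

The stratified and pooled comparisons disagree (Drug X wins within each cholesterol; Drug F wins overall), so the answer turns on the causal role of cholesterol.
Because the drug influences cholesterol, cholesterol is a post-treatment mediator, not a confounder. Stratifying on it would bias the estimate; the causal effect is the crude pooled difference.
The causal difference is the pooled difference: 0.220 − 0.337 = -0.117.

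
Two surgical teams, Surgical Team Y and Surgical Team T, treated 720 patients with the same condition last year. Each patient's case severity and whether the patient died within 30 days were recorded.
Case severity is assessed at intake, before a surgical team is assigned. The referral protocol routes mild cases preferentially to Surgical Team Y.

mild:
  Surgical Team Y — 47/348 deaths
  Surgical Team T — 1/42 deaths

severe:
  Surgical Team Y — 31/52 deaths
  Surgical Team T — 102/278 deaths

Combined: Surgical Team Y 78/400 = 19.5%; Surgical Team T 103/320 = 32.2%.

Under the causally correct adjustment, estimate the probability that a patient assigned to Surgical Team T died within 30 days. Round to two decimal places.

Here case severity is a common cause — it drives both which surgical team a case falls under and the outcome. The crude comparison mixes populations; the stratum-specific rates are the causally relevant ones.
Standardising Surgical Team T to the population case severity mix: 0.542·1/42 + 0.458·102/278 = 0.181.

0.18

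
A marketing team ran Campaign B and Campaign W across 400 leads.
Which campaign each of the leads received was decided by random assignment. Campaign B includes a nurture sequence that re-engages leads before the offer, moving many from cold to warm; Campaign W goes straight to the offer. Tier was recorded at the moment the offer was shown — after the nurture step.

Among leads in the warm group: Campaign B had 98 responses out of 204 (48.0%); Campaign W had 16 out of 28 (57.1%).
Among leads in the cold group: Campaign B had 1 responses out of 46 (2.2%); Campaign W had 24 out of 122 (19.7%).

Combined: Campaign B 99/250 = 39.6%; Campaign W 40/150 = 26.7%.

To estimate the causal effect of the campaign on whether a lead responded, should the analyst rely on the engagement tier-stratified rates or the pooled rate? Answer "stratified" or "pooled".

pooled

Within every engagement tier level Campaign W has the higher rate, yet pooled Campaign B does — Simpson's reversal.
Engagement tier here is a post-treatment variable shaped by the campaign; conditioning on it would introduce bias rather than remove it. The overall comparison is the causal one.
Pooled: Campaign B 39.6% vs Campaign W 26.7%; Campaign B is higher overall.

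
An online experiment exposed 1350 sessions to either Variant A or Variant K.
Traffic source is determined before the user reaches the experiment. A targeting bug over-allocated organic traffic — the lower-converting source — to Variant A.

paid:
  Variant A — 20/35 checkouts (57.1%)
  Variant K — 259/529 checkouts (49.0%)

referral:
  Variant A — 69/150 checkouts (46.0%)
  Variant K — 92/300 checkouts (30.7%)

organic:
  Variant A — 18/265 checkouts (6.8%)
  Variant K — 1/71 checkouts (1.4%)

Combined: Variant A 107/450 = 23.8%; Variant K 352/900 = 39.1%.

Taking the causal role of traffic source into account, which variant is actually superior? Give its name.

Nothing the variant does changes traffic source; the imbalance is an allocation artefact. With traffic source also predicting the outcome, the pooled figure is confounded, and the within-stratum comparison is the causal one.
Within each level — paid: 57.1% vs 49.0%; referral: 46.0% vs 30.7%; organic: 6.8% vs 1.4% — Variant A is higher every time.

Variant A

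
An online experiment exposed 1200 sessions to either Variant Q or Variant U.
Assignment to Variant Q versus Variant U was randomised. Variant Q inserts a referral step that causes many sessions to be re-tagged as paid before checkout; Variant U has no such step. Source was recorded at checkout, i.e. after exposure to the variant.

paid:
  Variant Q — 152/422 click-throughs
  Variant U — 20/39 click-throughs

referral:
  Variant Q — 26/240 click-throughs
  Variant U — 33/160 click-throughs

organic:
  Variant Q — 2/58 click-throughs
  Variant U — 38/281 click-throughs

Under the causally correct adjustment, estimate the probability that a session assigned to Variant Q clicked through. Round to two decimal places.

0.25

Because the variant influences traffic source, traffic source is a post-treatment mediator, not a confounder. Stratifying on it would bias the estimate; the causal effect is the crude pooled difference.
So P(outcome | do(Variant Q)) is just the pooled rate for Variant Q: 180/720 = 0.250.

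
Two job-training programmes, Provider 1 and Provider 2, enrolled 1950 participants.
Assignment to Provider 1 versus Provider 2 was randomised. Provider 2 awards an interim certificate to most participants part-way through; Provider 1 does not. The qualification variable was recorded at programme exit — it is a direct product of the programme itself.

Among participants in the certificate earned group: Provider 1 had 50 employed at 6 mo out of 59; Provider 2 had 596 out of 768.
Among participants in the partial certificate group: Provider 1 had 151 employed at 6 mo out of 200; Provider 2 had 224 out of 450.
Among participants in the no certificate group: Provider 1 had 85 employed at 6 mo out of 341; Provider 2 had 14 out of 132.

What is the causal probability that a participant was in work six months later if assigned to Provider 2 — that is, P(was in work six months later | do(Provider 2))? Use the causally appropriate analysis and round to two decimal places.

Because the programme influences qualification attained during the programme, qualification attained during the programme is a post-treatment mediator, not a confounder. Stratifying on it would bias the estimate; the causal effect is the crude pooled difference.
So P(outcome | do(Provider 2)) is just the pooled rate for Provider 2: 834/1350 = 0.618.

0.62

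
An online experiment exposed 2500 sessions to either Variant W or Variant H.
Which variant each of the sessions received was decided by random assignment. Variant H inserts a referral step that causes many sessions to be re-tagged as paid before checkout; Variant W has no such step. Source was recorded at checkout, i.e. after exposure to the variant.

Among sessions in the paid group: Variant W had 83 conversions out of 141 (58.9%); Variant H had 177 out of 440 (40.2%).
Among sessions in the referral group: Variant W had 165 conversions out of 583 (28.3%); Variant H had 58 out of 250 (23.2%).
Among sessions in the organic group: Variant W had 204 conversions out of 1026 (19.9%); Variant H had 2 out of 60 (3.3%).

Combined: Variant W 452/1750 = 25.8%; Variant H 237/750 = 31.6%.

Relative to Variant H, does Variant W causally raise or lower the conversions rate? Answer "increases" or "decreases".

decreases

Traffic source lies on the pathway variant → traffic source → outcome, so adjusting for it blocks the indirect effect. For the total causal effect of variant, use the unadjusted pooled rates.
Pooled: Variant W 25.8% vs Variant H 31.6%; Variant H is higher overall.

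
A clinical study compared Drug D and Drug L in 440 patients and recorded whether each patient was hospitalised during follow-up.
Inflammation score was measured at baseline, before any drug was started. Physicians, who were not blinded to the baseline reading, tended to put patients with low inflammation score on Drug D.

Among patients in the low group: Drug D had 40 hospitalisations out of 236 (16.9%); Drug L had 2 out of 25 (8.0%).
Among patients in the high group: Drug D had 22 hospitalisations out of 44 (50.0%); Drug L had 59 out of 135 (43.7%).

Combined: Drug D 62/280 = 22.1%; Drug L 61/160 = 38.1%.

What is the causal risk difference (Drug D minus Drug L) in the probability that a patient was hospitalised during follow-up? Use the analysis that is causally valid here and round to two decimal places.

+0.08

Inflammation score satisfies the back-door criterion: it is not a descendant of the drug, and it blocks the spurious path from drug to outcome. Adjusting for it (i.e., using the within-inflammation score rates) gives the causal effect.
Adjusting over the population distribution of inflammation score: 0.593·(0.169−0.080) + 0.407·(0.500−0.437) = +0.079.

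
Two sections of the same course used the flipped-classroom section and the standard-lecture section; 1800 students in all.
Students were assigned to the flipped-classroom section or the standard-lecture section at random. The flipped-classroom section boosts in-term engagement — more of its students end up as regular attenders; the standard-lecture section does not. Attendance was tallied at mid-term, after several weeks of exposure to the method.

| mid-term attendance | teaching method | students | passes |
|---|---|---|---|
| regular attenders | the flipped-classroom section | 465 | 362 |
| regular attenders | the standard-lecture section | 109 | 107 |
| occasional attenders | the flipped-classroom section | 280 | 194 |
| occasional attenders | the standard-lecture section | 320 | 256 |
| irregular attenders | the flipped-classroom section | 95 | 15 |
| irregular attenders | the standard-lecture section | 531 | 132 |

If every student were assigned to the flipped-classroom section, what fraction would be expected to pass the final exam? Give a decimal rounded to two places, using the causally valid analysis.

0.68

Mid-term attendance is downstream of the teaching method. One should not condition on a consequence of treatment, so the overall rates are the right comparison.
So P(outcome | do(the flipped-classroom section)) is just the pooled rate for the flipped-classroom section: 571/840 = 0.680.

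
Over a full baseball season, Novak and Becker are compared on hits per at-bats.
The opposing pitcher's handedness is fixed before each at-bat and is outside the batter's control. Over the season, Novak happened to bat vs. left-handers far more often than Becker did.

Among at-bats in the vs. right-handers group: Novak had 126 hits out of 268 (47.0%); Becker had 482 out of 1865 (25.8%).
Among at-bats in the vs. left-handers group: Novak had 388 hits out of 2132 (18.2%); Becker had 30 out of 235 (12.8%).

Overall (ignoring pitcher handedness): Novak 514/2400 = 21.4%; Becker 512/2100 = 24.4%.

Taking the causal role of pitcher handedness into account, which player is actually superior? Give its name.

Pitcher handedness is set before the player has any effect — it is not caused by the player — and it independently drives the outcome. That makes it a confounder, so the causal comparison is within pitcher handedness levels.
Within each level — vs. right-handers: 47.0% vs 25.8%; vs. left-handers: 18.2% vs 12.8% — Novak is higher every time.

Novak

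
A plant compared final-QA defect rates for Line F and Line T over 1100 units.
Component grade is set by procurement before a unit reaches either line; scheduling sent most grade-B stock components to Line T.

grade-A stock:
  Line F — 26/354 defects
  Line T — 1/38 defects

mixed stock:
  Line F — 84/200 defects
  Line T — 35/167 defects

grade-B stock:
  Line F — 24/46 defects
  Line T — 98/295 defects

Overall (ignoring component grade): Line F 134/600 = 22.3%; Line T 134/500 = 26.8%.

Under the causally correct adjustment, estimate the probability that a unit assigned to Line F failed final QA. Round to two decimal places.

Since component grade is a pre-existing factor (not a product of the line) and it affects the outcome on its own, it is a confounder. The stratified rates, not the pooled rate, identify the causal effect.
Standardising Line F to the population component grade mix: 0.356·26/354 + 0.334·84/200 + 0.310·24/46 = 0.328.

0.33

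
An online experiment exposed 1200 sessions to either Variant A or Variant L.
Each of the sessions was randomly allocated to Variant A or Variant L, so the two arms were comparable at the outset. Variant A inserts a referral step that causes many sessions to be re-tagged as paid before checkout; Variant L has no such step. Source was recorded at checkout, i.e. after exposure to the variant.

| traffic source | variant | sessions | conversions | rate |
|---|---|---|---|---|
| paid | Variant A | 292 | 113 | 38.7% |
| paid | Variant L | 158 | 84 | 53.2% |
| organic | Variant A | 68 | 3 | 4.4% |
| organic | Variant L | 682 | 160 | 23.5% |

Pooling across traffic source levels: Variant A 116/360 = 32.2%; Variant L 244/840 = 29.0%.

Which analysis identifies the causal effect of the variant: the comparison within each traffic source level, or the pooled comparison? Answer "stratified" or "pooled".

pooled

The distribution of traffic source is itself part of what the variant does — it is an intermediate outcome. Holding it fixed would remove that part of the effect; the total effect is the pooled difference.
Pooled: Variant A 32.2% vs Variant L 29.0%; Variant A is higher overall.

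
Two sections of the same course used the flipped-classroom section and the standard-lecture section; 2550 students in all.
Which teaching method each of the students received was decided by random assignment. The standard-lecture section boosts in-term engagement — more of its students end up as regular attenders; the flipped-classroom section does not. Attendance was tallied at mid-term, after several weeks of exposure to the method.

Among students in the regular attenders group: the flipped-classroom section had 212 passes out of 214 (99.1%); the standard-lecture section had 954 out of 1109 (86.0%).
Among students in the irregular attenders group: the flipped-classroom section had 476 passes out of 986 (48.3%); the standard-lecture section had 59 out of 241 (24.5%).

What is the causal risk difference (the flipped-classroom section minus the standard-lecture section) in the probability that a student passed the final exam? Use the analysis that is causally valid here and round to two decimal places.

-0.18

Within every mid-term attendance level the flipped-classroom section has the higher rate, yet pooled the standard-lecture section does — Simpson's reversal.
Because the teaching method influences mid-term attendance, mid-term attendance is a post-treatment mediator, not a confounder. Stratifying on it would bias the estimate; the causal effect is the crude pooled difference.
The causal difference is the pooled difference: 0.573 − 0.750 = -0.177.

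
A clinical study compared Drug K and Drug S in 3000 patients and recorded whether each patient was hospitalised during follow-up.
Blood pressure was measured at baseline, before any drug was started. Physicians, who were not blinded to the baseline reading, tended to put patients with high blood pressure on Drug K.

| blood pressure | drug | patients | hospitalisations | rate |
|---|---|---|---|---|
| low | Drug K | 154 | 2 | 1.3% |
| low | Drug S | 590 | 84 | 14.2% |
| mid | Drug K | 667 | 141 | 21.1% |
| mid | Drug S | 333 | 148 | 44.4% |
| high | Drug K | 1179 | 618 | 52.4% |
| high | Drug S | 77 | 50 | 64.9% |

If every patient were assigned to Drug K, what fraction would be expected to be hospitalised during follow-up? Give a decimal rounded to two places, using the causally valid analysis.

0.29

The stratified and pooled comparisons disagree (Drug K wins within each blood pressure; Drug S wins overall), so the answer turns on the causal role of blood pressure.
Blood pressure satisfies the back-door criterion: it is not a descendant of the drug, and it blocks the spurious path from drug to outcome. Adjusting for it (i.e., using the within-blood pressure rates) gives the causal effect.
Standardising Drug K to the population blood pressure mix: 0.248·2/154 + 0.333·141/667 + 0.419·618/1179 = 0.293.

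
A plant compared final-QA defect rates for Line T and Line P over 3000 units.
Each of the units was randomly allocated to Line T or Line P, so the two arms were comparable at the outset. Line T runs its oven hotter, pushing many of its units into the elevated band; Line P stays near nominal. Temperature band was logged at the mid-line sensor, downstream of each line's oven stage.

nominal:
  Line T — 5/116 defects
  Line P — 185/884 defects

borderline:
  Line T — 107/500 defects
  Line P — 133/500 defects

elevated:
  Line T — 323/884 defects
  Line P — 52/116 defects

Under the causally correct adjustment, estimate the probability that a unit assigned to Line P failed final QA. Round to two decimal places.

Stratifying would compare lines among units the lines themselves sorted into in-process temperature band groups — a form of selection on an intermediate. The unconditioned pooled rates give the total causal effect.
So P(outcome | do(Line P)) is just the pooled rate for Line P: 370/1500 = 0.247.

0.25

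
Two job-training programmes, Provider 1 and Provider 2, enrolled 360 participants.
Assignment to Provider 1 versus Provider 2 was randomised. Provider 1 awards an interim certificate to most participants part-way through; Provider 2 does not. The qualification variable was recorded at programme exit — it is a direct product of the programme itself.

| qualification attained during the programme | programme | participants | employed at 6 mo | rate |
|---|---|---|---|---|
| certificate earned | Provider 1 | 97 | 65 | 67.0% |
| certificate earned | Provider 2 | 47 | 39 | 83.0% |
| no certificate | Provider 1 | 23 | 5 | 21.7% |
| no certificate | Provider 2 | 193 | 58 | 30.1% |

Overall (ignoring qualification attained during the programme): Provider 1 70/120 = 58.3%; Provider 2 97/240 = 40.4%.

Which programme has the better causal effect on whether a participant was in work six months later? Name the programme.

Qualification attained during the programme is recorded after the programme and is itself shifted by it — it sits on the causal path from programme to outcome. Conditioning on a mediator would strip out part of the effect we want; the pooled comparison gives the total causal effect.
Pooled: Provider 1 58.3% vs Provider 2 40.4%; Provider 1 is higher overall.

Provider 1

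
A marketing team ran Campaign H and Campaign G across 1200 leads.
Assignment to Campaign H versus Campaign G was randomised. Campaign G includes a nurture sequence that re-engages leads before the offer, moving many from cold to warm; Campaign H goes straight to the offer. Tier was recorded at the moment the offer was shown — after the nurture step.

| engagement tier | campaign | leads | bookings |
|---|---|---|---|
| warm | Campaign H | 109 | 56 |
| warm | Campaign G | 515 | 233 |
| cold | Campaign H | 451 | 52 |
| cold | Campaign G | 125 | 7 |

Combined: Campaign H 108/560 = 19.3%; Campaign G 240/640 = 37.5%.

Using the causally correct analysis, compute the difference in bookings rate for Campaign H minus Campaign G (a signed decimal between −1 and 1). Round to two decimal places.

Campaign H is higher inside every engagement tier stratum but Campaign G is higher in aggregate. Whether to stratify depends on how engagement tier relates to the campaign.
Engagement tier is recorded after the campaign and is itself shifted by it — it sits on the causal path from campaign to outcome. Conditioning on a mediator would strip out part of the effect we want; the pooled comparison gives the total causal effect.
The causal difference is the pooled difference: 0.193 − 0.375 = -0.182.

-0.18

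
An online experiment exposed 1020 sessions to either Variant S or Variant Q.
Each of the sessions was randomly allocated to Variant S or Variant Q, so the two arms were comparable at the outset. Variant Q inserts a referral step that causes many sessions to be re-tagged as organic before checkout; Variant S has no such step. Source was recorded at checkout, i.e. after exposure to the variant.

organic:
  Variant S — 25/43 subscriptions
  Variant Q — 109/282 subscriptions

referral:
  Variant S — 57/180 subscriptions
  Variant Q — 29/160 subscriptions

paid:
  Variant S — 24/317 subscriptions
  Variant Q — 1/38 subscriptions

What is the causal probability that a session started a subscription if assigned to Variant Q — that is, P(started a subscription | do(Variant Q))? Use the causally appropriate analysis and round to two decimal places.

Traffic source is downstream of the variant. One should not condition on a consequence of treatment, so the overall rates are the right comparison.
So P(outcome | do(Variant Q)) is just the pooled rate for Variant Q: 139/480 = 0.290.

0.29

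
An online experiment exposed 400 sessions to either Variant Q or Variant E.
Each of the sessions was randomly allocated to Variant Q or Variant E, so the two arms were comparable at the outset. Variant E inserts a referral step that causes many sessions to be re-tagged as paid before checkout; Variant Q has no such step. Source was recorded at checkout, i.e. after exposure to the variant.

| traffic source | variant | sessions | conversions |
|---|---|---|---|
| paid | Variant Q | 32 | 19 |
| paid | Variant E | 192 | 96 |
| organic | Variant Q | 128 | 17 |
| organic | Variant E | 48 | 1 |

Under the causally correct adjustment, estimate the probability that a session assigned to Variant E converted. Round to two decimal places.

0.40

Traffic source here is a post-treatment variable shaped by the variant; conditioning on it would introduce bias rather than remove it. The overall comparison is the causal one.
So P(outcome | do(Variant E)) is just the pooled rate for Variant E: 97/240 = 0.404.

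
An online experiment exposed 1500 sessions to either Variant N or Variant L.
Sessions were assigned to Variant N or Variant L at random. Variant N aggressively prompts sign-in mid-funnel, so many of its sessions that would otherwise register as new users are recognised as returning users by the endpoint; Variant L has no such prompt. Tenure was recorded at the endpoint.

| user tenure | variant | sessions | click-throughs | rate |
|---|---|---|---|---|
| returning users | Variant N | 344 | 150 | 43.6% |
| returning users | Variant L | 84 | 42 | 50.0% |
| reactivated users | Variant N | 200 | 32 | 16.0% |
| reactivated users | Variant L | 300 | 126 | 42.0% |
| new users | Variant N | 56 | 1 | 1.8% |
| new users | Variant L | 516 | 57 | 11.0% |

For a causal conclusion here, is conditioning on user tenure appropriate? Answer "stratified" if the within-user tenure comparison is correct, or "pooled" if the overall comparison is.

pooled

Variant L is higher inside every user tenure stratum but Variant N is higher in aggregate. Whether to stratify depends on how user tenure relates to the variant.
User tenure lies on the pathway variant → user tenure → outcome, so adjusting for it blocks the indirect effect. For the total causal effect of variant, use the unadjusted pooled rates.
Pooled: Variant N 30.5% vs Variant L 25.0%; Variant N is higher overall.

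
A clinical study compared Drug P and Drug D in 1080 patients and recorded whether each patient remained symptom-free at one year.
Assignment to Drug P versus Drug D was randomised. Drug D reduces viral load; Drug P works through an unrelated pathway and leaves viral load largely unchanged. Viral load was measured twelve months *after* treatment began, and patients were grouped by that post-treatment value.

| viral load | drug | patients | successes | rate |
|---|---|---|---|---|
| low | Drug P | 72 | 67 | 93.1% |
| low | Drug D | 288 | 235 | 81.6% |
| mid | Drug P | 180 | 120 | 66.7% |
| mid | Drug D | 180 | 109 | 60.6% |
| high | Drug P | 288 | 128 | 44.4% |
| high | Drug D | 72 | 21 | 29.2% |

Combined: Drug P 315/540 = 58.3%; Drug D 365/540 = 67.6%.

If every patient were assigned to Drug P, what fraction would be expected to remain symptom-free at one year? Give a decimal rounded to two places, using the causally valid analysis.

0.58

Stratifying would compare drugs among patients the drugs themselves sorted into viral load groups — a form of selection on an intermediate. The unconditioned pooled rates give the total causal effect.
So P(outcome | do(Drug P)) is just the pooled rate for Drug P: 315/540 = 0.583.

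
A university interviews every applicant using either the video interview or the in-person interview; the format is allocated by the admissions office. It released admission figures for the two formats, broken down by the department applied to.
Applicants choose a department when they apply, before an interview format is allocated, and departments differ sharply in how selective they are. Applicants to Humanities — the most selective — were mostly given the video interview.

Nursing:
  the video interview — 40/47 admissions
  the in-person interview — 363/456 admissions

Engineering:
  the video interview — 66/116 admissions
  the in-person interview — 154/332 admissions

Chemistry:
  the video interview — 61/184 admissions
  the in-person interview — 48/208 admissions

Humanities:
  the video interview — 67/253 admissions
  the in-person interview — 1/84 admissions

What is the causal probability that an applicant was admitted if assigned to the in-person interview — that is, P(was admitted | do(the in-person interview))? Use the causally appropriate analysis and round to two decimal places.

0.42

Department differs across interview formats for reasons unrelated to any effect of the interview format itself, and it separately predicts the outcome — a classic confounder. We must compare within department levels.
Standardising the in-person interview to the population department mix: 0.299·363/456 + 0.267·154/332 + 0.233·48/208 + 0.201·1/84 = 0.418.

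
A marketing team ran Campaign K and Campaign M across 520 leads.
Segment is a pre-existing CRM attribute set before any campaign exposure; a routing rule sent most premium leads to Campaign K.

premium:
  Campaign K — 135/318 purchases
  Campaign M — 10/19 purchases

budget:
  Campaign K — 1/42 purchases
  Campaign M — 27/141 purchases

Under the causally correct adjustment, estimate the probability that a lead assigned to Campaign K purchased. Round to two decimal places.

Within every customer segment level Campaign M has the higher rate, yet pooled Campaign K does — Simpson's reversal.
Here customer segment is a common cause — it drives both which campaign a case falls under and the outcome. The crude comparison mixes populations; the stratum-specific rates are the causally relevant ones.
Standardising Campaign K to the population customer segment mix: 0.648·135/318 + 0.352·1/42 = 0.284.

0.28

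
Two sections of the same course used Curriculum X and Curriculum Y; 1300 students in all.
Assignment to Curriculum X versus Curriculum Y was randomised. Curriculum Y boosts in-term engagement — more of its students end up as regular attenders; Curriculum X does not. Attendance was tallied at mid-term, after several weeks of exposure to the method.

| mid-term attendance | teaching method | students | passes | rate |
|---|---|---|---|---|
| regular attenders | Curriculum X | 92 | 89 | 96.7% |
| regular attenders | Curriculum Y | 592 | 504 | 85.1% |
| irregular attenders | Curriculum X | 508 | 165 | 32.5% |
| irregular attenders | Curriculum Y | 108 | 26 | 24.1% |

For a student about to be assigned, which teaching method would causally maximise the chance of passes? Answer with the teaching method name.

Mid-term attendance lies on the pathway teaching method → mid-term attendance → outcome, so adjusting for it blocks the indirect effect. For the total causal effect of teaching method, use the unadjusted pooled rates.
Pooled: Curriculum X 42.3% vs Curriculum Y 75.7%; Curriculum Y is higher overall.

Curriculum Y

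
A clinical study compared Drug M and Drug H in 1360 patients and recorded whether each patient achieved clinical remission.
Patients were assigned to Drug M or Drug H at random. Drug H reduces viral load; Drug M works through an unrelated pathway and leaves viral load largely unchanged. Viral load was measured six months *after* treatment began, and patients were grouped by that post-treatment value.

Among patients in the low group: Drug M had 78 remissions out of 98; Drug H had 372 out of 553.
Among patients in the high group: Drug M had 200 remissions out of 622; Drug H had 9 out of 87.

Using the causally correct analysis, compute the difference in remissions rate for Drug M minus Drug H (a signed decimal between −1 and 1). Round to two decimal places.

The viral load-specific comparison favours Drug M throughout, but the pooled figures favour Drug H. The question is whether to condition on viral load.
Because the drug influences viral load, viral load is a post-treatment mediator, not a confounder. Stratifying on it would bias the estimate; the causal effect is the crude pooled difference.
The causal difference is the pooled difference: 0.386 − 0.595 = -0.209.

-0.21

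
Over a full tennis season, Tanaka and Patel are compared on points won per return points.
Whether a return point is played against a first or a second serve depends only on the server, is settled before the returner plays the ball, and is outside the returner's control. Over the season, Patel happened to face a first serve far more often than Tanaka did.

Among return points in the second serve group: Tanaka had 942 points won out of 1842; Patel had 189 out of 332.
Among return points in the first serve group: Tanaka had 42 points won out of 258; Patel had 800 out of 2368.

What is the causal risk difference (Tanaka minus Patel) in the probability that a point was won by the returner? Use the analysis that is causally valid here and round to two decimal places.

The stratified and pooled comparisons disagree (Patel wins within each serve type; Tanaka wins overall), so the answer turns on the causal role of serve type.
Nothing the player does changes serve type; the imbalance is an allocation artefact. With serve type also predicting the outcome, the pooled figure is confounded, and the within-stratum comparison is the causal one.
Adjusting over the population distribution of serve type: 0.453·(0.511−0.569) + 0.547·(0.163−0.338) = -0.122.

-0.12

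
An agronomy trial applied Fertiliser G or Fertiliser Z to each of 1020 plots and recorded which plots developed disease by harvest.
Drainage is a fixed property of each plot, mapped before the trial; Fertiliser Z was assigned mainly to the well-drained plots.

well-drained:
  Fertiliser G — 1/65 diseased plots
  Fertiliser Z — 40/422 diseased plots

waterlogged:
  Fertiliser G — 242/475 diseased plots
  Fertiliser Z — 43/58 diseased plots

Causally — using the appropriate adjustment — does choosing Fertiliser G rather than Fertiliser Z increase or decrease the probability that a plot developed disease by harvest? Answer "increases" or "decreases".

decreases

Within every field drainage level Fertiliser G has the lower rate, yet pooled Fertiliser Z does — Simpson's reversal.
Since field drainage is a pre-existing factor (not a product of the fertiliser) and it affects the outcome on its own, it is a confounder. The stratified rates, not the pooled rate, identify the causal effect.
Within each level — well-drained: 1.5% vs 9.5%; waterlogged: 50.9% vs 74.1% — Fertiliser G is lower every time.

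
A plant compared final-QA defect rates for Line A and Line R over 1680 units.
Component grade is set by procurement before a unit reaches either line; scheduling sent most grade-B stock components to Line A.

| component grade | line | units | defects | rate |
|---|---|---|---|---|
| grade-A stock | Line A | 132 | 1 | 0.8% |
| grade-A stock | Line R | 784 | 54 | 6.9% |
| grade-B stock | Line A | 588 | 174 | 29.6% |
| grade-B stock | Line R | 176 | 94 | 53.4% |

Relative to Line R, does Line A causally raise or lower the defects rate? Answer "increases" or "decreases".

Within every component grade level Line A has the lower rate, yet pooled Line R does — Simpson's reversal.
Component grade is set before the line has any effect — it is not caused by the line — and it independently drives the outcome. That makes it a confounder, so the causal comparison is within component grade levels.
Within each level — grade-A stock: 0.8% vs 6.9%; grade-B stock: 29.6% vs 53.4% — Line A is lower every time.

decreases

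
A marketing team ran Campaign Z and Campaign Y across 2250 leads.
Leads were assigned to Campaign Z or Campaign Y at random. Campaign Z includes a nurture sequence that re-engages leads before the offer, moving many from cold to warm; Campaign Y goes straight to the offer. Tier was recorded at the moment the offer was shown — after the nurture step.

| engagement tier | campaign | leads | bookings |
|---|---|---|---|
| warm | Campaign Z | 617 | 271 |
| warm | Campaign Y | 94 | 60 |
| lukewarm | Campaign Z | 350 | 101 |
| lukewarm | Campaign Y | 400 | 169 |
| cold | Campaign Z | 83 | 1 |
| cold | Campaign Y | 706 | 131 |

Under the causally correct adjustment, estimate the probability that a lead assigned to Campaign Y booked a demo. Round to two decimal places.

0.30

Within every engagement tier level Campaign Y has the higher rate, yet pooled Campaign Z does — Simpson's reversal.
Engagement tier is recorded after the campaign and is itself shifted by it — it sits on the causal path from campaign to outcome. Conditioning on a mediator would strip out part of the effect we want; the pooled comparison gives the total causal effect.
So P(outcome | do(Campaign Y)) is just the pooled rate for Campaign Y: 360/1200 = 0.300.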